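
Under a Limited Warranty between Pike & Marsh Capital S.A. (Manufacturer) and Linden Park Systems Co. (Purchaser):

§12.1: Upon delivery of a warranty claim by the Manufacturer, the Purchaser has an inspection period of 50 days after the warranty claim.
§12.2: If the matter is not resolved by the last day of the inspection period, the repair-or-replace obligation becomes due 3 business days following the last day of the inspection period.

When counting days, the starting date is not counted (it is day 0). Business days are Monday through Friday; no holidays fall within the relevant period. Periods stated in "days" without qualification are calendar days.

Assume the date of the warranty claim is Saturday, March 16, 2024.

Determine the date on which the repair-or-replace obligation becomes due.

May 8, 2024

Adding 50 calendar days to March 16, 2024 gives May 5, 2024, which is the last day of the inspection period.
The date on which the repair-or-replace obligation becomes due: counting 3 business days from Sunday, May 5, 2024 (May 6, May 7, May 8, skipping weekends) reaches Wednesday, May 8, 2024.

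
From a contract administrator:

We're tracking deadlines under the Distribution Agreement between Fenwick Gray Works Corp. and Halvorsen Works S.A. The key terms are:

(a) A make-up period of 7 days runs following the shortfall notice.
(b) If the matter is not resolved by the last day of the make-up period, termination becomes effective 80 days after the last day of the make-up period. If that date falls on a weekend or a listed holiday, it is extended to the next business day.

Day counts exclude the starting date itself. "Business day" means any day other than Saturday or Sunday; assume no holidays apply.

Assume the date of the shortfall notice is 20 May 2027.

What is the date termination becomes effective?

The last day of the make-up period: 7 calendar days after 20 May 2027 is 27 May 2027.
The date termination becomes effective: 27 May 2027 + 80 days = 15 August 2027. That falls on a Sunday, so it rolls to the next business day, Monday, 16 August 2027.

16 August 2027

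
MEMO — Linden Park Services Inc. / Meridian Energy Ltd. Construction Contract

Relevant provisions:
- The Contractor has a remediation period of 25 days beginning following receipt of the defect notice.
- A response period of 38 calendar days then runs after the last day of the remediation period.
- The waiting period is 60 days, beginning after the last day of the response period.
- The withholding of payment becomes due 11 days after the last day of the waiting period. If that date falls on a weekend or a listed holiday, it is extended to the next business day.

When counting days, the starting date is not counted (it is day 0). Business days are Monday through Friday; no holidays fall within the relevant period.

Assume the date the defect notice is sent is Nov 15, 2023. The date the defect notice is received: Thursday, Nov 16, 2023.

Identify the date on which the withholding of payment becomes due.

Adding 25 calendar days to Nov 16, 2023 gives Dec 11, 2023, which is the last day of the remediation period.
Adding 38 calendar days to Dec 11, 2023 gives Jan 18, 2024, which is the last day of the response period.
The last day of the waiting period: 60 calendar days after Jan 18, 2024 is Mar 18, 2024.
The date on which the withholding of payment becomes due: 11 calendar days after Mar 18, 2024 is Mar 29, 2024. Mar 29, 2024 is a Friday, so no roll-forward applies.

Mar 29, 2024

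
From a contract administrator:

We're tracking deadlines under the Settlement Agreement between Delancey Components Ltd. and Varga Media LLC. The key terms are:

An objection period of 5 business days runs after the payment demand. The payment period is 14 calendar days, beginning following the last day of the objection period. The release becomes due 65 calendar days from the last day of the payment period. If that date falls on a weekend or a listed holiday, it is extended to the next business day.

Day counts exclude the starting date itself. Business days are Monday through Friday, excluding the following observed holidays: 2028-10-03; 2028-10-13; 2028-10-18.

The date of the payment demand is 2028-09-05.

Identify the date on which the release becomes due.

2028-11-30

From Tuesday, 2028-09-05, 5 business days (Sep 6, Sep 7, Sep 8, Sep 11, Sep 12, skipping weekends) brings us to Tuesday, 2028-09-12, which is the last day of the objection period.
The last day of the payment period: 2028-09-12 + 14 days = 2028-09-26.
The date on which the release becomes due: 65 calendar days after 2028-09-26 is 2028-11-30. 2028-11-30 is a Thursday and is not a listed holiday, so no roll-forward applies.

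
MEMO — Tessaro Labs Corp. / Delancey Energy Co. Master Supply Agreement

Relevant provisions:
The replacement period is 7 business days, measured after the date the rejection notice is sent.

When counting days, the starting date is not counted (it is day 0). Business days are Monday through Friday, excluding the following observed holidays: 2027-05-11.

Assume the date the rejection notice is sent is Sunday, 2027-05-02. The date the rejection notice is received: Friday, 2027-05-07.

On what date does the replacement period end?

The last day of the replacement period: 7 business days after Sunday, 2027-05-02, skipping weekends and the listed holiday on May 11 — May 3, May 4, May 5, May 6, May 7, May 10, May 12 — lands on Wednesday, 2027-05-12.

2027-05-12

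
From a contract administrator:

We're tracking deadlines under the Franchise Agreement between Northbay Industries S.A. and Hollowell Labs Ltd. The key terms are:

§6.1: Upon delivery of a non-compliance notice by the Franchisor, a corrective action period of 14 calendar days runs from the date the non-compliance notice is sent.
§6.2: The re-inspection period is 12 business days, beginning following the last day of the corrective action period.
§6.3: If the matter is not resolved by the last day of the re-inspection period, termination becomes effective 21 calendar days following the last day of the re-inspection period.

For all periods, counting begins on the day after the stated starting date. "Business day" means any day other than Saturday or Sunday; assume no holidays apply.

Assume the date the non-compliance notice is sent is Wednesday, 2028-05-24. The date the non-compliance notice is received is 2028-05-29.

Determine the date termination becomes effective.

The last day of the corrective action period: 14 calendar days after 2028-05-24 is 2028-06-07.
From Wednesday, 2028-06-07, 12 business days (Jun 8, Jun 9, Jun 12, Jun 13, …, Jun 21, Jun 22, Jun 23, skipping weekends) brings us to Friday, 2028-06-23, which is the last day of the re-inspection period.
The date termination becomes effective: 21 calendar days after 2028-06-23 is 2028-07-14.

2028-07-14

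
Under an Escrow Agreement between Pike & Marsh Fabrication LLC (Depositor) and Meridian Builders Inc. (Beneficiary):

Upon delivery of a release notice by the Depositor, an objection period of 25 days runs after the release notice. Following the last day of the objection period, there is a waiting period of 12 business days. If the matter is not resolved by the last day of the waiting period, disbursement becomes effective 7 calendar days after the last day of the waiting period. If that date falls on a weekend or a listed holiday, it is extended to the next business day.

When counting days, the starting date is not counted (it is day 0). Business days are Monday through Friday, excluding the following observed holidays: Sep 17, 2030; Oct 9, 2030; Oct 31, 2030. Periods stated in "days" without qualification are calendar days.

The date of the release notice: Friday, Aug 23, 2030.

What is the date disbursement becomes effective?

Adding 25 calendar days to Aug 23, 2030 gives Sep 17, 2030, which is the last day of the objection period.
From Tuesday, Sep 17, 2030, 12 business days (Sep 18, Sep 19, Sep 20, Sep 23, …, Oct 1, Oct 2, Oct 3, skipping weekends) brings us to Thursday, Oct 3, 2030, which is the last day of the waiting period.
The date disbursement becomes effective: Oct 3, 2030 + 7 days = Oct 10, 2030. Oct 10, 2030 is a Thursday and is not a listed holiday, so no roll-forward applies.

Oct 10, 2030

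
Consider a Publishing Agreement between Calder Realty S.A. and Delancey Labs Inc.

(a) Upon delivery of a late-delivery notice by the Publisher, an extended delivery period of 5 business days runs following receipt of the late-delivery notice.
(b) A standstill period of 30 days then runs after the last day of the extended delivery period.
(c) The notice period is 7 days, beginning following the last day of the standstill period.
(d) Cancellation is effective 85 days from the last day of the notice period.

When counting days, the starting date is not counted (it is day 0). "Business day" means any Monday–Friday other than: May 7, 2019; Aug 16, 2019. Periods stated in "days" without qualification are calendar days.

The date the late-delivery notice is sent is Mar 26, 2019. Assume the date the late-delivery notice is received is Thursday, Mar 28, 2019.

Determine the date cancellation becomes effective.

Aug 4, 2019

From Thursday, Mar 28, 2019, 5 business days (Mar 29, Apr 1, Apr 2, Apr 3, Apr 4, skipping weekends) brings us to Thursday, Apr 4, 2019, which is the last day of the extended delivery period.
The last day of the standstill period: Apr 4, 2019 + 30 days = May 4, 2019.
The last day of the notice period: May 4, 2019 + 7 days = May 11, 2019.
The date cancellation becomes effective: 85 calendar days after May 11, 2019 is Aug 4, 2019.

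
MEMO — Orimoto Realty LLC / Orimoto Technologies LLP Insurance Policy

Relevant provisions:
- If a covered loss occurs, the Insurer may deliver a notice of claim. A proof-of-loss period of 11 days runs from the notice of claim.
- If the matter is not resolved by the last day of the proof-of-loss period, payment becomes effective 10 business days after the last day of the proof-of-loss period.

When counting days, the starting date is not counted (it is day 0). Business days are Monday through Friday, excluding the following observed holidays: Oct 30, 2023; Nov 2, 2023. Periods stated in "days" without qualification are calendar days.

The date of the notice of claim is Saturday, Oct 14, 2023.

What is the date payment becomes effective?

Adding 11 calendar days to Oct 14, 2023 gives Oct 25, 2023, which is the last day of the proof-of-loss period.
The date payment becomes effective: 10 business days after Wednesday, Oct 25, 2023, skipping weekends and the listed holidays on Oct 30, Nov 2 — Oct 26, Oct 27, Oct 31, Nov 1, Nov 3, Nov 6, Nov 7, Nov 8, Nov 9, Nov 10 — lands on Friday, Nov 10, 2023.

Nov 10, 2023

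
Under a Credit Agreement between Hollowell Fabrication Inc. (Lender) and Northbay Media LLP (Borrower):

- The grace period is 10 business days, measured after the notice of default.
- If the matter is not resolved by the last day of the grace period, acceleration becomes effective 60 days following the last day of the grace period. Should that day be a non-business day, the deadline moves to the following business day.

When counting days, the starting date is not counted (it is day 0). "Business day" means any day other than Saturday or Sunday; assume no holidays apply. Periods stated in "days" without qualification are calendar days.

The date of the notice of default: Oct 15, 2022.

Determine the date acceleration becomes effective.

Dec 27, 2022

The last day of the grace period: 10 business days after Saturday, Oct 15, 2022, skipping weekends — Oct 17, Oct 18, Oct 19, Oct 20, Oct 21, Oct 24, Oct 25, Oct 26, Oct 27, Oct 28 — lands on Friday, Oct 28, 2022.
The date acceleration becomes effective: 60 calendar days after Oct 28, 2022 is Dec 27, 2022. Dec 27, 2022 is a Tuesday, so no roll-forward applies.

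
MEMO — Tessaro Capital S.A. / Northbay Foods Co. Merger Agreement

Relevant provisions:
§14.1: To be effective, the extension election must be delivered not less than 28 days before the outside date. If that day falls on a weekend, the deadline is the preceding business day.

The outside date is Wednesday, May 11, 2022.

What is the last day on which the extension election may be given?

May 11, 2022 minus 28 days is Apr 13, 2022. That is a Wednesday, so no adjustment is needed.

Apr 13, 2022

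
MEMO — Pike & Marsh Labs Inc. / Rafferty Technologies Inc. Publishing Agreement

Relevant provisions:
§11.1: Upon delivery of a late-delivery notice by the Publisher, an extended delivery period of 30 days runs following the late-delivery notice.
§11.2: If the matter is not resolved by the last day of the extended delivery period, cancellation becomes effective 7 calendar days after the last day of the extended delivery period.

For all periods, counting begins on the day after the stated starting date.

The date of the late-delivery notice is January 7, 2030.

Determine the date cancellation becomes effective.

The last day of the extended delivery period: 30 calendar days after January 7, 2030 is February 6, 2030.
Adding 7 calendar days to February 6, 2030 gives February 13, 2030, which is the date cancellation becomes effective.

February 13, 2030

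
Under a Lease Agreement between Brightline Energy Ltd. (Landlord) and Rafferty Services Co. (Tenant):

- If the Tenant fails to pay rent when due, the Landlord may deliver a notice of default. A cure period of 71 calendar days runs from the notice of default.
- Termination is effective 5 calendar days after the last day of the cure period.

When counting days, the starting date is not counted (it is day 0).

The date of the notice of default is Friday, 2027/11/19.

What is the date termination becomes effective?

The last day of the cure period: 2027/11/19 + 71 days = 2028/01/29.
The date termination becomes effective: 5 calendar days after 2028/01/29 is 2028/02/03.

2028/02/03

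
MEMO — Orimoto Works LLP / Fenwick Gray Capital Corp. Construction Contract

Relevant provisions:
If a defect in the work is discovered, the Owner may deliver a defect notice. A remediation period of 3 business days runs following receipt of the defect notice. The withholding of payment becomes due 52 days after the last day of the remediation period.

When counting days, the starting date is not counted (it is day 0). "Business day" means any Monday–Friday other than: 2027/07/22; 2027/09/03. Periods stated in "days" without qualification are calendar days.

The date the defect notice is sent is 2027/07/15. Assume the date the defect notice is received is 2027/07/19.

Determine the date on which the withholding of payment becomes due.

2027/09/13

From Monday, 2027/07/19, 3 business days (Jul 20, Jul 21, Jul 23, skipping weekends and the listed holiday on Jul 22) brings us to Friday, 2027/07/23, which is the last day of the remediation period.
The date on which the withholding of payment becomes due: 52 calendar days after 2027/07/23 is 2027/09/13.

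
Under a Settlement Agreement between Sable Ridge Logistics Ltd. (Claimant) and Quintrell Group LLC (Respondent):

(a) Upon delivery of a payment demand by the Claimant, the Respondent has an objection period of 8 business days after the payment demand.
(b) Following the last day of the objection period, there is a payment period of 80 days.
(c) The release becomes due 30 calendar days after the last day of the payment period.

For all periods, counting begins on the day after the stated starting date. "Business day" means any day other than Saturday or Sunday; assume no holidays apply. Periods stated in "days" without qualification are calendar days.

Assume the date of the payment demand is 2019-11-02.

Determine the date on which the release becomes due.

From Saturday, 2019-11-02, 8 business days (Nov 4, Nov 5, Nov 6, Nov 7, Nov 8, Nov 11, Nov 12, Nov 13, skipping weekends) brings us to Wednesday, 2019-11-13, which is the last day of the objection period.
Adding 80 calendar days to 2019-11-13 gives 2020-02-01, which is the last day of the payment period.
Adding 30 calendar days to 2020-02-01 gives 2020-03-02, which is the date on which the release becomes due.

2020-03-02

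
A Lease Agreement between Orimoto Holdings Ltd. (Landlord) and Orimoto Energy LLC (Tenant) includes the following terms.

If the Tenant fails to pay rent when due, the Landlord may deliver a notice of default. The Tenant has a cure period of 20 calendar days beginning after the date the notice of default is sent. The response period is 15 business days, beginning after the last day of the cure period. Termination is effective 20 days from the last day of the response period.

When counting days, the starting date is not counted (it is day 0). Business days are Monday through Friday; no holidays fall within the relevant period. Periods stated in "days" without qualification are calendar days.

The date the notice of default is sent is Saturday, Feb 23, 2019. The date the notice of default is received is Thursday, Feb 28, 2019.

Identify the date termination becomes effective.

The last day of the cure period: Feb 23, 2019 + 20 days = Mar 15, 2019.
The last day of the response period: counting 15 business days from Friday, Mar 15, 2019 (Mar 18, Mar 19, Mar 20, Mar 21, …, Apr 3, Apr 4, Apr 5, skipping weekends) reaches Friday, Apr 5, 2019.
The date termination becomes effective: Apr 5, 2019 + 20 days = Apr 25, 2019.

Apr 25, 2019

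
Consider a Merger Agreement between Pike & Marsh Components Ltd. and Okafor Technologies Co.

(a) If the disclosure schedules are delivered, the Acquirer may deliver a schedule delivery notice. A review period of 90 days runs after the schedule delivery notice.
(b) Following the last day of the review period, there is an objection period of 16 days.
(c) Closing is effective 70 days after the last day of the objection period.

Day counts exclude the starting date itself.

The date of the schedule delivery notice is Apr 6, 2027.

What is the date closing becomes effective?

The last day of the review period: 90 calendar days after Apr 6, 2027 is Jul 5, 2027.
The last day of the objection period: 16 calendar days after Jul 5, 2027 is Jul 21, 2027.
Adding 70 calendar days to Jul 21, 2027 gives Sep 29, 2027, which is the date closing becomes effective.

Sep 29, 2027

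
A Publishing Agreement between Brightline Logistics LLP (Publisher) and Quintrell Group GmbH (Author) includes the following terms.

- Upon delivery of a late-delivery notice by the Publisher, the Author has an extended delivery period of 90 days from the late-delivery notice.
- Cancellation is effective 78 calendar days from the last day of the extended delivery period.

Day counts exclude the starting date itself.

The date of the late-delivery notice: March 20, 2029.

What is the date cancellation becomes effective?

The last day of the extended delivery period: 90 calendar days after March 20, 2029 is June 18, 2029.
Adding 78 calendar days to June 18, 2029 gives September 4, 2029, which is the date cancellation becomes effective.

September 4, 2029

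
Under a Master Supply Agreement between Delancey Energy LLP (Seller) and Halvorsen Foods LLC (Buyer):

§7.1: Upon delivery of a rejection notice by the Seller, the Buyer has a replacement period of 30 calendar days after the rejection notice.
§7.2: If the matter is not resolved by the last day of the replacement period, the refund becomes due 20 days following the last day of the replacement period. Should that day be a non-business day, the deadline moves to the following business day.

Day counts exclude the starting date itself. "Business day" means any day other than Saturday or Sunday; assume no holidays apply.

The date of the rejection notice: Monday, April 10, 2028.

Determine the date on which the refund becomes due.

May 30, 2028

The last day of the replacement period: April 10, 2028 + 30 days = May 10, 2028.
Adding 20 calendar days to May 10, 2028 gives May 30, 2028, which is the date on which the refund becomes due. May 30, 2028 is a Tuesday, so no roll-forward applies.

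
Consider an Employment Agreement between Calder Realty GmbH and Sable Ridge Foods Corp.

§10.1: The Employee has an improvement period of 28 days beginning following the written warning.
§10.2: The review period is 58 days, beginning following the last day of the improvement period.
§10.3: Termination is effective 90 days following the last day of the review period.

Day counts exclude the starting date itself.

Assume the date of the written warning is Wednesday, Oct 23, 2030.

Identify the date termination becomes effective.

Apr 17, 2031

The last day of the improvement period: 28 calendar days after Oct 23, 2030 is Nov 20, 2030.
The last day of the review period: Nov 20, 2030 + 58 days = Jan 17, 2031.
The date termination becomes effective: 90 calendar days after Jan 17, 2031 is Apr 17, 2031.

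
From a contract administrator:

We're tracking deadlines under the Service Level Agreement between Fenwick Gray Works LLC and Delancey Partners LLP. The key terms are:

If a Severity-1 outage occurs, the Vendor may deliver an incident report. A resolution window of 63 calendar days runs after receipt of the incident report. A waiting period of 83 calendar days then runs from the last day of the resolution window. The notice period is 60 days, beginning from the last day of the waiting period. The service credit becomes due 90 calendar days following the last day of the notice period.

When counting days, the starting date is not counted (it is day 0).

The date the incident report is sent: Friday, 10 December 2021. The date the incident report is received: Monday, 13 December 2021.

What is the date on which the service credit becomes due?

The last day of the resolution window: 13 December 2021 + 63 days = 14 February 2022.
The last day of the waiting period: 83 calendar days after 14 February 2022 is 8 May 2022.
The last day of the notice period: 8 May 2022 + 60 days = 7 July 2022.
Adding 90 calendar days to 7 July 2022 gives 5 October 2022, which is the date on which the service credit becomes due.

5 October 2022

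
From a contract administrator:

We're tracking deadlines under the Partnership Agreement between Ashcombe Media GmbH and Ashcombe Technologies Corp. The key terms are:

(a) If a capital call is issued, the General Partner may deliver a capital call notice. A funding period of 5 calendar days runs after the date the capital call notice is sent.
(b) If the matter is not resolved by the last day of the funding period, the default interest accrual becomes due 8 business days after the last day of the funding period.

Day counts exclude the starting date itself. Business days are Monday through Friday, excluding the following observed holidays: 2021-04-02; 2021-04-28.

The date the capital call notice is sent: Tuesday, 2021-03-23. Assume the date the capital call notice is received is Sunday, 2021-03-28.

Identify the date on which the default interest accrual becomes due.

2021-04-08

The last day of the funding period: 2021-03-23 + 5 days = 2021-03-28.
The date on which the default interest accrual becomes due: 8 business days after Sunday, 2021-03-28, skipping weekends and the listed holiday on Apr 2 — Mar 29, Mar 30, Mar 31, Apr 1, Apr 5, Apr 6, Apr 7, Apr 8 — lands on Thursday, 2021-04-08.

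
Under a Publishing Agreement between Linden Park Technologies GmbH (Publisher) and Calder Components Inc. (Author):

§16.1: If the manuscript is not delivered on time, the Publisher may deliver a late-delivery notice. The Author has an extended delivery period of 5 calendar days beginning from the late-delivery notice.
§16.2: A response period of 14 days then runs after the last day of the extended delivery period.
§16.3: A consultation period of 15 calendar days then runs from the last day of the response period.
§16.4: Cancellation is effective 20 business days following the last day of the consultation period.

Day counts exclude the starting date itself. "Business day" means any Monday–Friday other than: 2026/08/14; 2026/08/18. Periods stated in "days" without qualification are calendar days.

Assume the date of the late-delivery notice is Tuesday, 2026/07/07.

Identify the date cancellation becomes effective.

The last day of the extended delivery period: 2026/07/07 + 5 days = 2026/07/12.
The last day of the response period: 2026/07/12 + 14 days = 2026/07/26.
The last day of the consultation period: 15 calendar days after 2026/07/26 is 2026/08/10.
The date cancellation becomes effective: counting 20 business days from Monday, 2026/08/10 (Aug 11, Aug 12, Aug 13, Aug 17, …, Sep 7, Sep 8, Sep 9, skipping weekends and the listed holidays on Aug 14, Aug 18) reaches Wednesday, 2026/09/09.

2026/09/09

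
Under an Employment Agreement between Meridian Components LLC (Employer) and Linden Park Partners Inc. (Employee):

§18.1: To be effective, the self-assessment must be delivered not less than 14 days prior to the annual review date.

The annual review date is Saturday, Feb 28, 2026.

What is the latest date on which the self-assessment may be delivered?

Feb 14, 2026

Feb 28, 2026 minus 14 days is Feb 14, 2026.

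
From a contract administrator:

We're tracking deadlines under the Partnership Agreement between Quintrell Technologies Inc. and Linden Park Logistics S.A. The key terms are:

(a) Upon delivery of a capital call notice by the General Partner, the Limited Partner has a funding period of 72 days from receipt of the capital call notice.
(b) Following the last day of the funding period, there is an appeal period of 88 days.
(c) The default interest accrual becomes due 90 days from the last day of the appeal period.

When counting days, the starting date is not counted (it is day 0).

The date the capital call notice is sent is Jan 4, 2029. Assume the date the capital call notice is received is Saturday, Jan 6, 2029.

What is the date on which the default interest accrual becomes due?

Adding 72 calendar days to Jan 6, 2029 gives Mar 19, 2029, which is the last day of the funding period.
The last day of the appeal period: 88 calendar days after Mar 19, 2029 is Jun 15, 2029.
Adding 90 calendar days to Jun 15, 2029 gives Sep 13, 2029, which is the date on which the default interest accrual becomes due.

Sep 13, 2029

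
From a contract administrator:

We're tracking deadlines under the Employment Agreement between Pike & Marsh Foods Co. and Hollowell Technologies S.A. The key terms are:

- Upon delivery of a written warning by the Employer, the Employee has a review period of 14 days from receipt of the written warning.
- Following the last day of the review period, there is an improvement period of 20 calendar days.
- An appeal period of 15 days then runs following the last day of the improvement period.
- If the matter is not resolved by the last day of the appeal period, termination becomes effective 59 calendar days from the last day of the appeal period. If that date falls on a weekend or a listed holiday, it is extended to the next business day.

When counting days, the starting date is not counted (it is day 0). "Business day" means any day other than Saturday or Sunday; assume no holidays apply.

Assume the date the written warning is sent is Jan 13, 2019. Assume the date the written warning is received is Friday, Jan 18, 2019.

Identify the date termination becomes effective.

May 6, 2019

The last day of the review period: Jan 18, 2019 + 14 days = Feb 1, 2019.
Adding 20 calendar days to Feb 1, 2019 gives Feb 21, 2019, which is the last day of the improvement period.
The last day of the appeal period: 15 calendar days after Feb 21, 2019 is Mar 8, 2019.
The date termination becomes effective: Mar 8, 2019 + 59 days = May 6, 2019. May 6, 2019 is a Monday, so no roll-forward applies.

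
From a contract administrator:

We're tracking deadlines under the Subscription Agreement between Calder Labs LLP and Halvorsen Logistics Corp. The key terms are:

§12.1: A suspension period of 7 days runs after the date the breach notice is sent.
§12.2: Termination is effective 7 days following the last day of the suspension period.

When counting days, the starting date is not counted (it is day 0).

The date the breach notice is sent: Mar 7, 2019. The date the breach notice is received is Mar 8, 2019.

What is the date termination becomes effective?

The last day of the suspension period: 7 calendar days after Mar 7, 2019 is Mar 14, 2019.
Adding 7 calendar days to Mar 14, 2019 gives Mar 21, 2019, which is the date termination becomes effective.

Mar 21, 2019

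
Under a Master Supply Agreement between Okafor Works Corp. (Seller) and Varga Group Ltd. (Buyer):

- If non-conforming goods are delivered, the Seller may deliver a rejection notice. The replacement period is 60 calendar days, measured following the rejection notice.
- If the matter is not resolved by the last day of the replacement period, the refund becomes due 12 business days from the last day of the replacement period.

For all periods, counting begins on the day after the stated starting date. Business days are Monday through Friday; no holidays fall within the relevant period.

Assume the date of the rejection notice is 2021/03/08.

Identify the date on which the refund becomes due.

The last day of the replacement period: 60 calendar days after 2021/03/08 is 2021/05/07.
The date on which the refund becomes due: counting 12 business days from Friday, 2021/05/07 (May 10, May 11, May 12, May 13, …, May 21, May 24, May 25, skipping weekends) reaches Tuesday, 2021/05/25.

2021/05/25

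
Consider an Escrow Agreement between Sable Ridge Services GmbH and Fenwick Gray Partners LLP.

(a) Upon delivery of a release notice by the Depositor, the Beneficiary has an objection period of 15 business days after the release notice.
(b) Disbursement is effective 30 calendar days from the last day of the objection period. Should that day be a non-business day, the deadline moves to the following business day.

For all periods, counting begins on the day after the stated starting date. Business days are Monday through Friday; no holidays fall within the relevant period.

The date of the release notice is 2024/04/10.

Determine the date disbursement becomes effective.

The last day of the objection period: 15 business days after Wednesday, 2024/04/10, skipping weekends — Apr 11, Apr 12, Apr 15, Apr 16, …, Apr 29, Apr 30, May 1 — lands on Wednesday, 2024/05/01.
The date disbursement becomes effective: 2024/05/01 + 30 days = 2024/05/31. 2024/05/31 is a Friday, so no roll-forward applies.

2024/05/31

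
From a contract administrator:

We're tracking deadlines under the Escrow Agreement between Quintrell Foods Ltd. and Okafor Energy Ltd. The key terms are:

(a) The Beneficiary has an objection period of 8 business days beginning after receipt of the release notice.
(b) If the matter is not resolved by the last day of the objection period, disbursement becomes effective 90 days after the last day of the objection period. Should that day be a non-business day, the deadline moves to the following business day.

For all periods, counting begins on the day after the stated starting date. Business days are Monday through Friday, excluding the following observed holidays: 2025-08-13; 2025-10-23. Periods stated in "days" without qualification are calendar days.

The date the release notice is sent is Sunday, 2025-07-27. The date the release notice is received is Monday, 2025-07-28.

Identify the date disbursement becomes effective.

2025-11-05

The last day of the objection period: counting 8 business days from Monday, 2025-07-28 (Jul 29, Jul 30, Jul 31, Aug 1, Aug 4, Aug 5, Aug 6, Aug 7, skipping weekends) reaches Thursday, 2025-08-07.
Adding 90 calendar days to 2025-08-07 gives 2025-11-05, which is the date disbursement becomes effective. 2025-11-05 is a Wednesday and is not a listed holiday, so no roll-forward applies.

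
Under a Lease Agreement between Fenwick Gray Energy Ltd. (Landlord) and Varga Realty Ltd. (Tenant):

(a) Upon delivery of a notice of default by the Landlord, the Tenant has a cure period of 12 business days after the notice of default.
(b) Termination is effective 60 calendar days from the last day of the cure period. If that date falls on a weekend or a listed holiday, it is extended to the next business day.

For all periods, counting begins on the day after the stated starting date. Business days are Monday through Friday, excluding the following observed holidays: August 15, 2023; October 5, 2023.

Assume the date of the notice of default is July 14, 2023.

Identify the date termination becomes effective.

October 2, 2023

The last day of the cure period: 12 business days after Friday, July 14, 2023, skipping weekends — Jul 17, Jul 18, Jul 19, Jul 20, …, Jul 28, Jul 31, Aug 1 — lands on Tuesday, August 1, 2023.
The date termination becomes effective: 60 calendar days after August 1, 2023 is September 30, 2023. That falls on a Saturday, so it rolls to the next business day, Monday, October 2, 2023.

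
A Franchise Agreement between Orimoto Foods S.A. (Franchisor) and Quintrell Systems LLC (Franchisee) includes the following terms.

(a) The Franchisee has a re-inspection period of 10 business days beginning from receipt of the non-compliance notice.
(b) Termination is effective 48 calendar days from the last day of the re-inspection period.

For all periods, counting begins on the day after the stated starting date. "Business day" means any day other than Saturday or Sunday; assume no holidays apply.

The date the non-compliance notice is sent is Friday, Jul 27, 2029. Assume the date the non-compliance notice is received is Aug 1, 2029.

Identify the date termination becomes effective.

Oct 2, 2029

The last day of the re-inspection period: 10 business days after Wednesday, Aug 1, 2029, skipping weekends — Aug 2, Aug 3, Aug 6, Aug 7, Aug 8, Aug 9, Aug 10, Aug 13, Aug 14, Aug 15 — lands on Wednesday, Aug 15, 2029.
The date termination becomes effective: 48 calendar days after Aug 15, 2029 is Oct 2, 2029.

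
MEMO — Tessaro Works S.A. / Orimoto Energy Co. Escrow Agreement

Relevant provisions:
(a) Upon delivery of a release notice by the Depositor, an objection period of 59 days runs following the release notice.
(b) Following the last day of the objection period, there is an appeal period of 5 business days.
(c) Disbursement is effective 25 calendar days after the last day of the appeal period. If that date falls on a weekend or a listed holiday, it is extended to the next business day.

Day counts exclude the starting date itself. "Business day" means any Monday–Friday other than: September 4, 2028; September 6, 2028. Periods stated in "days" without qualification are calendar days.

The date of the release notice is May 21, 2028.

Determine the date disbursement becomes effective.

August 21, 2028

Adding 59 calendar days to May 21, 2028 gives July 19, 2028, which is the last day of the objection period.
From Wednesday, July 19, 2028, 5 business days (Jul 20, Jul 21, Jul 24, Jul 25, Jul 26, skipping weekends) brings us to Wednesday, July 26, 2028, which is the last day of the appeal period.
The date disbursement becomes effective: 25 calendar days after July 26, 2028 is August 20, 2028. That falls on a Sunday, so it rolls to the next business day, Monday, August 21, 2028.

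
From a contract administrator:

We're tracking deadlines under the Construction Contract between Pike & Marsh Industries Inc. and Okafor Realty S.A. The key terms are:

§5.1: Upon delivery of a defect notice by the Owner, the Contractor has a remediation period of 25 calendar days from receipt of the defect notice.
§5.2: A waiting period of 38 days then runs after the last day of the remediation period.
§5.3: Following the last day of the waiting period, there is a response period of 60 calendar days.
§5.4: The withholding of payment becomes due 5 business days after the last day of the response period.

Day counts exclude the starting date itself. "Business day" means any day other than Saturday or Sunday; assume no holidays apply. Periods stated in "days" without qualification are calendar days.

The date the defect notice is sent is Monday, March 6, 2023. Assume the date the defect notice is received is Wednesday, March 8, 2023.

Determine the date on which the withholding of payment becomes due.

July 14, 2023

Adding 25 calendar days to March 8, 2023 gives April 2, 2023, which is the last day of the remediation period.
The last day of the waiting period: April 2, 2023 + 38 days = May 10, 2023.
The last day of the response period: May 10, 2023 + 60 days = July 9, 2023.
The date on which the withholding of payment becomes due: counting 5 business days from Sunday, July 9, 2023 (Jul 10, Jul 11, Jul 12, Jul 13, Jul 14, skipping weekends) reaches Friday, July 14, 2023.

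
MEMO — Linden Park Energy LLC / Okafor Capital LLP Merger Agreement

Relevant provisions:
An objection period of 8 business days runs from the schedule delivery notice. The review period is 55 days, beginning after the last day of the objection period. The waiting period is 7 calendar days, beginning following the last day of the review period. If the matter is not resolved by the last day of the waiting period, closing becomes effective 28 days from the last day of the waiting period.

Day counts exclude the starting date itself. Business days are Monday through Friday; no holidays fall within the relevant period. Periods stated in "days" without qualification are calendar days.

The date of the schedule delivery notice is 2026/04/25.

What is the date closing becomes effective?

The last day of the objection period: 8 business days after Saturday, 2026/04/25, skipping weekends — Apr 27, Apr 28, Apr 29, Apr 30, May 1, May 4, May 5, May 6 — lands on Wednesday, 2026/05/06.
The last day of the review period: 2026/05/06 + 55 days = 2026/06/30.
The last day of the waiting period: 2026/06/30 + 7 days = 2026/07/07.
The date closing becomes effective: 28 calendar days after 2026/07/07 is 2026/08/04.

2026/08/04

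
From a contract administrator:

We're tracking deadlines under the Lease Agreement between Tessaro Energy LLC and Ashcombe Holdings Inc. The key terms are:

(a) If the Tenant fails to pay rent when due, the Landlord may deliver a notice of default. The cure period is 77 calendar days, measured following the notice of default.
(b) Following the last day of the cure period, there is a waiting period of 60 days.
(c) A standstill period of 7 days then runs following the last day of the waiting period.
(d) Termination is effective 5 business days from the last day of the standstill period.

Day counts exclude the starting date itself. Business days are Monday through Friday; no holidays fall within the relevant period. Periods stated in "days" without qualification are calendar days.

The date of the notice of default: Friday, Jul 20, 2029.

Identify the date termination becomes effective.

Dec 18, 2029

The last day of the cure period: Jul 20, 2029 + 77 days = Oct 5, 2029.
The last day of the waiting period: Oct 5, 2029 + 60 days = Dec 4, 2029.
The last day of the standstill period: 7 calendar days after Dec 4, 2029 is Dec 11, 2029.
From Tuesday, Dec 11, 2029, 5 business days (Dec 12, Dec 13, Dec 14, Dec 17, Dec 18, skipping weekends) brings us to Tuesday, Dec 18, 2029, which is the date termination becomes effective.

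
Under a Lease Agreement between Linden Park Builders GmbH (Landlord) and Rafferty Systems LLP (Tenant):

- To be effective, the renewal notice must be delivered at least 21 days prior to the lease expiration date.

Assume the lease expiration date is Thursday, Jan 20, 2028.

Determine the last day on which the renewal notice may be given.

Jan 20, 2028 minus 21 days is Dec 30, 2027.

Dec 30, 2027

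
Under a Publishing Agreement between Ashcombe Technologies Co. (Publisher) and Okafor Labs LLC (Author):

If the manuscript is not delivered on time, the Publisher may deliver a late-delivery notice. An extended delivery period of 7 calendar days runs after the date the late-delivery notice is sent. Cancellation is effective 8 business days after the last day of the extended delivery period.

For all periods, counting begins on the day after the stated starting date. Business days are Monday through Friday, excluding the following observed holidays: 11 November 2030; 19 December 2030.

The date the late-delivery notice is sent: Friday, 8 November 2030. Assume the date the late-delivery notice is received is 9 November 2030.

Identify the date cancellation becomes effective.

27 November 2030

Adding 7 calendar days to 8 November 2030 gives 15 November 2030, which is the last day of the extended delivery period.
The date cancellation becomes effective: 8 business days after Friday, 15 November 2030, skipping weekends — Nov 18, Nov 19, Nov 20, Nov 21, Nov 22, Nov 25, Nov 26, Nov 27 — lands on Wednesday, 27 November 2030.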